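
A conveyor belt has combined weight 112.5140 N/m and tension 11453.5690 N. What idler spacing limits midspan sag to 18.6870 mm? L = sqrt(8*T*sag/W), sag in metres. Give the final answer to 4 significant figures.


sag = 18.6870/1000 = 0.018687 m
L = sqrt(8 * 11453.5690 * 0.018687 / 112.5140)
L = 3.901 m


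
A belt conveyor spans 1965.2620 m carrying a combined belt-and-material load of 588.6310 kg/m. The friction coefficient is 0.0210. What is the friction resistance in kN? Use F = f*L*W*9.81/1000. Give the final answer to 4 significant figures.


F = 0.0210 * 1965.2620 * 588.6310 * 9.81 / 1000
F = 238.3 kN


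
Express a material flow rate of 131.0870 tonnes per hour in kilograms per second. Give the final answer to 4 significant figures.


m_dot = 131.0870 * 1000 / 3600
m_dot = 36.41 kg/s


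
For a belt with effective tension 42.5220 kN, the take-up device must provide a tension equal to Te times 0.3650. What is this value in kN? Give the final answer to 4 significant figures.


T_tu = 42.5220 * 0.3650
T_tu = 15.52 kN


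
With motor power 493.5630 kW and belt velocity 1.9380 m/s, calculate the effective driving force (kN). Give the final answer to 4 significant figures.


Te = P / v = 493.5630 / 1.9380
Te = 254.7 kN


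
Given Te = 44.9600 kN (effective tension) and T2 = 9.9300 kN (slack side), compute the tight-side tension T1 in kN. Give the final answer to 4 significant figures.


T1 = Te + T2 = 44.9600 + 9.9300
T1 = 54.89 kN


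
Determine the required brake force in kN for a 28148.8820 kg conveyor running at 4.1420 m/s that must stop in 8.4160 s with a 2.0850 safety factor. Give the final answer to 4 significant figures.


F = 28148.8820 * 4.1420 / 8.4160 * 2.0850 / 1000
F = 28.88 kN


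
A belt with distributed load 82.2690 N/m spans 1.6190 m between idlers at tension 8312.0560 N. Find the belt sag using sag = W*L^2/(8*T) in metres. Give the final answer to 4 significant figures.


sag = 82.2690 * 1.6190^2 / (8 * 8312.0560)
sag = 0.003243 m


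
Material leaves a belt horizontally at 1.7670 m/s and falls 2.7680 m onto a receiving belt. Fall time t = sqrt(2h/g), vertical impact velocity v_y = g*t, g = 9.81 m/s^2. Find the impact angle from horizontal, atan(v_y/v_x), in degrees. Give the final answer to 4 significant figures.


t = sqrt(2*2.7680/9.81) = 0.751214 s
v_y = 9.81 * 0.751214 = 7.36941 m/s
angle = atan(7.36941 / 1.7670) = 76.52 deg


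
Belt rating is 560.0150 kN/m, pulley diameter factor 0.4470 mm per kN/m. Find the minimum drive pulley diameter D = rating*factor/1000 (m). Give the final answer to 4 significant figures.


D = 560.0150 * 0.4470 / 1000
D = 0.2503 m


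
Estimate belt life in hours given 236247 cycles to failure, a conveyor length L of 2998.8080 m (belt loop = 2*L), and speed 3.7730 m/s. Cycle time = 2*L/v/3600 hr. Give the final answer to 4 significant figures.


cycle_time = 2 * 2998.8080 / 3.7730 / 3600 = 0.44156 hr
life = 236247 * 0.44156 = 104300 hours


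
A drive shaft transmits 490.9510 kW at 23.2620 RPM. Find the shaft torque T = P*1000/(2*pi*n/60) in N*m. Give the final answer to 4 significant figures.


omega = 2*pi*23.2620/60 = 2.43599 rad/s
T = 490.9510*1000 / 2.43599
T = 201500 N*m


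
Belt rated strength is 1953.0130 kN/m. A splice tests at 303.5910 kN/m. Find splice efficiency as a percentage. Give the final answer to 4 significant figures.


Eff = 303.5910 / 1953.0130 * 100
Eff = 15.54 %


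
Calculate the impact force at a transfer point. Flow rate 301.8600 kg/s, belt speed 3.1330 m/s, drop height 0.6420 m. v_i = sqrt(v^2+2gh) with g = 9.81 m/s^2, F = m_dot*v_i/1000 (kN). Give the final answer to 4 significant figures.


v_i = sqrt(3.1330^2 + 2*9.81*0.6420) = 4.7341 m/s
F = 301.8600 * 4.7341 / 1000
F = 1.429 kN


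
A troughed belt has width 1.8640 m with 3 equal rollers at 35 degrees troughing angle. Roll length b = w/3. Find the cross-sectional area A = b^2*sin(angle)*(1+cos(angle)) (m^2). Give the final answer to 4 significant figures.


b = 1.8640/3 = 0.621333 m
A = 0.621333^2 * sin(35 deg) * (1 + cos(35 deg))
A = 0.4028 m^2


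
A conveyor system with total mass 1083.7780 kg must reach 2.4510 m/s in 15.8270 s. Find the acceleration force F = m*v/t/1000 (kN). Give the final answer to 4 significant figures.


F = 1083.7780 * 2.4510 / 15.8270 / 1000
F = 0.1678 kN


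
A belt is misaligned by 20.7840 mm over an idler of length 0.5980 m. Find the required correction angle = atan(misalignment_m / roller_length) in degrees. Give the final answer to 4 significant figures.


misalign_m = 20.7840 / 1000 = 0.020784 m
angle = atan(0.020784 / 0.5980)
angle = 1.991 deg


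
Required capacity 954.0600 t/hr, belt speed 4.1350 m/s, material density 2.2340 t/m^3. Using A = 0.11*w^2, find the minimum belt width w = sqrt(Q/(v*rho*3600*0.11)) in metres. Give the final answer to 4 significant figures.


A_req = 954.0600 / (4.1350 * 2.2340 * 3600) = 0.0286889 m^2
w = sqrt(0.0286889 / 0.11)
w = 0.5107 m


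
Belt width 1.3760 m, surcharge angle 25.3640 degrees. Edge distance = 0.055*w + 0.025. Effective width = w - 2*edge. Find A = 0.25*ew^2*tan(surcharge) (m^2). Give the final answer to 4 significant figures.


edge = 0.055*1.3760 + 0.025 = 0.10068 m
ew = 1.3760 - 2*0.10068 = 1.17464 m
A = 0.25 * 1.17464^2 * tan(25.3640 deg)
A = 0.1635 m^2


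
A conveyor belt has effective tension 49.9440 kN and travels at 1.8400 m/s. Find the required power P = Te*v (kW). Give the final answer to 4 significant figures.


P = Te * v = 49.9440 * 1.8400
P = 91.90 kW


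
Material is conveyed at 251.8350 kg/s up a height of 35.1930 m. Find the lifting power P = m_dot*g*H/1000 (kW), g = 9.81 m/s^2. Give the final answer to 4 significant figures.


P = 251.8350 * 9.81 * 35.1930 / 1000
P = 86.94 kW


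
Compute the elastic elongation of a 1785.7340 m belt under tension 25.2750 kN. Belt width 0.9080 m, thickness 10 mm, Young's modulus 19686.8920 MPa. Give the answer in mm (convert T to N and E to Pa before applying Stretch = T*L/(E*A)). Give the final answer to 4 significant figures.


A = 0.9080 * 0.01 = 0.00908 m^2
Stretch = 25.2750*1000 * 1785.7340 / (19686.8920e6 * 0.00908) * 1000
Stretch = 252.5 mm


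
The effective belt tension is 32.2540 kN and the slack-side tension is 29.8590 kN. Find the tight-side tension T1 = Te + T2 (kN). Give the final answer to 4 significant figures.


T1 = Te + T2 = 32.2540 + 29.8590
T1 = 62.11 kN


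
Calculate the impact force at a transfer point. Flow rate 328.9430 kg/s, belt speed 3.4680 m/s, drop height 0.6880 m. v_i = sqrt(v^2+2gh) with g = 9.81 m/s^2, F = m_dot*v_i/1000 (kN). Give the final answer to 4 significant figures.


v_i = sqrt(3.4680^2 + 2*9.81*0.6880) = 5.05229 m/s
F = 328.9430 * 5.05229 / 1000
F = 1.662 kN


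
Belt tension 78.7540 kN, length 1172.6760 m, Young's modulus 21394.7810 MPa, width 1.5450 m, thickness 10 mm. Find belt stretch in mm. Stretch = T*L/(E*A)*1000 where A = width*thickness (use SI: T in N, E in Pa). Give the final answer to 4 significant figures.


A = 1.5450 * 0.01 = 0.01545 m^2
Stretch = 78.7540*1000 * 1172.6760 / (21394.7810e6 * 0.01545) * 1000
Stretch = 279.4 mm


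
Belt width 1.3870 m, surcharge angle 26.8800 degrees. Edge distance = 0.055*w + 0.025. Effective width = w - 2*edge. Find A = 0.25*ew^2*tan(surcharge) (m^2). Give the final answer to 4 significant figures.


edge = 0.055*1.3870 + 0.025 = 0.101285 m
ew = 1.3870 - 2*0.101285 = 1.18443 m
A = 0.25 * 1.18443^2 * tan(26.8800 deg)
A = 0.1778 m^2


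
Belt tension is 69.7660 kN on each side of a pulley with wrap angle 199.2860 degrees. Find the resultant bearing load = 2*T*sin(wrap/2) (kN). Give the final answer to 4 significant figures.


F = 2 * 69.7660 * sin(199.2860/2 deg)
F = 137.6 kN


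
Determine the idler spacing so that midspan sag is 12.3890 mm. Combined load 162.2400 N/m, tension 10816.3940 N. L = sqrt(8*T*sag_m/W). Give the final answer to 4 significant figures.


sag = 12.3890/1000 = 0.012389 m
L = sqrt(8 * 10816.3940 * 0.012389 / 162.2400)
L = 2.571 m


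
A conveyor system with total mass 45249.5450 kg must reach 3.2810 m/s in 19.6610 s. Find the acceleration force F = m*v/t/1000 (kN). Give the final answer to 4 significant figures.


F = 45249.5450 * 3.2810 / 19.6610 / 1000
F = 7.551 kN


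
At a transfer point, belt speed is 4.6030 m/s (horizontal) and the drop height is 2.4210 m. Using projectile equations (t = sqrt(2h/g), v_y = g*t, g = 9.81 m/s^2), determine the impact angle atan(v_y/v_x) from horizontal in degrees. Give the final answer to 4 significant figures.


t = sqrt(2*2.4210/9.81) = 0.702551 s
v_y = 9.81 * 0.702551 = 6.89203 m/s
angle = atan(6.89203 / 4.6030) = 56.26 deg


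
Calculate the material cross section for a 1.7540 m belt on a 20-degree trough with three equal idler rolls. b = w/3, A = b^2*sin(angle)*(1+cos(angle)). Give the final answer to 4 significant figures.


b = 1.7540/3 = 0.584667 m
A = 0.584667^2 * sin(20 deg) * (1 + cos(20 deg))
A = 0.2268 m^2


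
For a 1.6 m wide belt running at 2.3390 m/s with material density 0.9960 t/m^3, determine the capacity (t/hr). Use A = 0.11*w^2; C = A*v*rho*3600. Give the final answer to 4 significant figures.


A = 0.11 * 1.6^2 = 0.2816 m^2
C = 0.2816 * 2.3390 * 0.9960 * 3600
C = 2362 t/hr


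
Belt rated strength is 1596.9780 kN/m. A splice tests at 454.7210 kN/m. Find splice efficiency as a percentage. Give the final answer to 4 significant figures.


Eff = 454.7210 / 1596.9780 * 100
Eff = 28.47 %


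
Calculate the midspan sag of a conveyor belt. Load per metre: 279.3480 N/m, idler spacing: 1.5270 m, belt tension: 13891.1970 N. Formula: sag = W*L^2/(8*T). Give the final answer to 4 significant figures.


sag = 279.3480 * 1.5270^2 / (8 * 13891.1970)
sag = 0.005861 m


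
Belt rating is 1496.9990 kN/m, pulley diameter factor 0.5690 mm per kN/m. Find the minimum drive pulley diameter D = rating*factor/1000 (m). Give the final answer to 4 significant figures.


D = 1496.9990 * 0.5690 / 1000
D = 0.8518 m


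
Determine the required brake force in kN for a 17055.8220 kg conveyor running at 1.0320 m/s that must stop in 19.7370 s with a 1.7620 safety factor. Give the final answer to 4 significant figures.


F = 17055.8220 * 1.0320 / 19.7370 * 1.7620 / 1000
F = 1.571 kN


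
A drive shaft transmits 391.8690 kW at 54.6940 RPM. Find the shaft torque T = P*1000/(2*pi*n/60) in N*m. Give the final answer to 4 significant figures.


omega = 2*pi*54.6940/60 = 5.72754 rad/s
T = 391.8690*1000 / 5.72754
T = 68420 N*m


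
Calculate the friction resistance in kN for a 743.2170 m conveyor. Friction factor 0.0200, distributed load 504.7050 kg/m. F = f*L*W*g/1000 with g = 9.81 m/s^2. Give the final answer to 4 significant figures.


F = 0.0200 * 743.2170 * 504.7050 * 9.81 / 1000
F = 73.60 kN


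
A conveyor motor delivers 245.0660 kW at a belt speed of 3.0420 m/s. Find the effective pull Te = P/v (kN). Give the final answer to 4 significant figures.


Te = P / v = 245.0660 / 3.0420
Te = 80.56 kN


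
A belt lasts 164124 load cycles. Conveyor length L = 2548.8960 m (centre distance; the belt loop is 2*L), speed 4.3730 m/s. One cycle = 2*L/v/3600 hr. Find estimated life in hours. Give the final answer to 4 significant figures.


cycle_time = 2 * 2548.8960 / 4.3730 / 3600 = 0.323817 hr
life = 164124 * 0.323817 = 53150 hours


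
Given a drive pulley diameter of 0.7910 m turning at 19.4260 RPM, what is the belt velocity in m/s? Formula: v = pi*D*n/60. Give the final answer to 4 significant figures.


v = pi * 0.7910 * 19.4260 / 60
v = 0.8046 m/s


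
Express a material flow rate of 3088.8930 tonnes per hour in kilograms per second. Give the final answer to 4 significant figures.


m_dot = 3088.8930 * 1000 / 3600
m_dot = 858.0 kg/s


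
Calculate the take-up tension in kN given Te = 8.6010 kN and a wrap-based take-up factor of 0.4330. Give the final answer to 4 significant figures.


T_tu = 8.6010 * 0.4330
T_tu = 3.724 kN


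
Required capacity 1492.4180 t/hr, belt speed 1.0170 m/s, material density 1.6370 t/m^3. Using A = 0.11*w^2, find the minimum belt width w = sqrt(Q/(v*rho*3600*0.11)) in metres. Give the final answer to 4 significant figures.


A_req = 1492.4180 / (1.0170 * 1.6370 * 3600) = 0.249011 m^2
w = sqrt(0.249011 / 0.11)
w = 1.505 m


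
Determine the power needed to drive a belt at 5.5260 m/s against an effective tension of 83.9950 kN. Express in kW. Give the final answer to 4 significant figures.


P = Te * v = 83.9950 * 5.5260
P = 464.2 kW


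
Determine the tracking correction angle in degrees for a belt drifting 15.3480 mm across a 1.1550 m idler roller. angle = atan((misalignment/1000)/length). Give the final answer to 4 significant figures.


misalign_m = 15.3480 / 1000 = 0.015348 m
angle = atan(0.015348 / 1.1550)
angle = 0.7613 deg


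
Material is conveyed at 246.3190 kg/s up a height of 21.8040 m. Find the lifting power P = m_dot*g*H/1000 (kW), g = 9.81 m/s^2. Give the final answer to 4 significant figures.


P = 246.3190 * 9.81 * 21.8040 / 1000
P = 52.69 kW


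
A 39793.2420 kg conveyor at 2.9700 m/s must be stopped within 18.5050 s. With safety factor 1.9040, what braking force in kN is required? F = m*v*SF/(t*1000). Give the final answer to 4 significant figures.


F = 39793.2420 * 2.9700 / 18.5050 * 1.9040 / 1000
F = 12.16 kN


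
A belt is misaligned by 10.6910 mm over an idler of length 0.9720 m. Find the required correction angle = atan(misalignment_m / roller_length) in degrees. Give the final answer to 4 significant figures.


misalign_m = 10.6910 / 1000 = 0.010691 m
angle = atan(0.010691 / 0.9720)
angle = 0.6302 deg


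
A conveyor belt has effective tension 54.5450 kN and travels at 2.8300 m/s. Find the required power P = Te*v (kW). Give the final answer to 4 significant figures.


P = Te * v = 54.5450 * 2.8300
P = 154.4 kW


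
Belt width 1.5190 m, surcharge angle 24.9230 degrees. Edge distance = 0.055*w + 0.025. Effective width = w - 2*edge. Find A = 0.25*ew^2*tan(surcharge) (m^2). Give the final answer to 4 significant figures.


edge = 0.055*1.5190 + 0.025 = 0.108545 m
ew = 1.5190 - 2*0.108545 = 1.30191 m
A = 0.25 * 1.30191^2 * tan(24.9230 deg)
A = 0.1969 m^2


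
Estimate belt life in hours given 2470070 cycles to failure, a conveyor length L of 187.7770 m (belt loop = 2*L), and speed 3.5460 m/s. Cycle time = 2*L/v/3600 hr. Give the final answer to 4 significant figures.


cycle_time = 2 * 187.7770 / 3.5460 / 3600 = 0.0294192 hr
life = 2470070 * 0.0294192 = 72670 hours


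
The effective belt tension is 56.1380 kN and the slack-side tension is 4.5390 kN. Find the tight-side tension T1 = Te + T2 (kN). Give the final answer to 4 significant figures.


T1 = Te + T2 = 56.1380 + 4.5390
T1 = 60.68 kN


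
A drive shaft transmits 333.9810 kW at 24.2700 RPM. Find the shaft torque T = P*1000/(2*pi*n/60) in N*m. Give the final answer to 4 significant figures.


omega = 2*pi*24.2700/60 = 2.54155 rad/s
T = 333.9810*1000 / 2.54155
T = 131400 N*m


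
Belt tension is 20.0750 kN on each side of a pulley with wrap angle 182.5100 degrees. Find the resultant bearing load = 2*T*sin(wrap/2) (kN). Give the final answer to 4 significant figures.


F = 2 * 20.0750 * sin(182.5100/2 deg)
F = 40.14 kN


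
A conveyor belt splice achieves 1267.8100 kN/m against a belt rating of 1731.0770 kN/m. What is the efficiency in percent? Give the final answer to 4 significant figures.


Eff = 1267.8100 / 1731.0770 * 100
Eff = 73.24 %


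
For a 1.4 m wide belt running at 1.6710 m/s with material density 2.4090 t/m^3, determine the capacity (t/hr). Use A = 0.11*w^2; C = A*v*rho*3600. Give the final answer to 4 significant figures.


A = 0.11 * 1.4^2 = 0.2156 m^2
C = 0.2156 * 1.6710 * 2.4090 * 3600
C = 3124 t/hr


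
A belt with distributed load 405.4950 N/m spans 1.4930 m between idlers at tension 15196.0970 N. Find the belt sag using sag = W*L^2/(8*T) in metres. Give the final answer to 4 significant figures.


sag = 405.4950 * 1.4930^2 / (8 * 15196.0970)
sag = 0.007435 m


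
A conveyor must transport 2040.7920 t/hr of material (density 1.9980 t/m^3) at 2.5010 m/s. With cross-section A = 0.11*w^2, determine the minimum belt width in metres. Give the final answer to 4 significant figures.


A_req = 2040.7920 / (2.5010 * 1.9980 * 3600) = 0.113445 m^2
w = sqrt(0.113445 / 0.11)
w = 1.016 m


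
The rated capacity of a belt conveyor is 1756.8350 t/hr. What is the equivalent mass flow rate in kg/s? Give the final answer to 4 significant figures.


m_dot = 1756.8350 * 1000 / 3600
m_dot = 488.0 kg/s


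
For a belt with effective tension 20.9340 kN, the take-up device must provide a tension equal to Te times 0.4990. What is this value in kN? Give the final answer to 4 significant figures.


T_tu = 20.9340 * 0.4990
T_tu = 10.45 kN


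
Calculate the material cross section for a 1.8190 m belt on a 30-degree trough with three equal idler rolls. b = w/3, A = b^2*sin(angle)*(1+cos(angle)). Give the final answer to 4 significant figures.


b = 1.8190/3 = 0.606333 m
A = 0.606333^2 * sin(30 deg) * (1 + cos(30 deg))
A = 0.3430 m^2


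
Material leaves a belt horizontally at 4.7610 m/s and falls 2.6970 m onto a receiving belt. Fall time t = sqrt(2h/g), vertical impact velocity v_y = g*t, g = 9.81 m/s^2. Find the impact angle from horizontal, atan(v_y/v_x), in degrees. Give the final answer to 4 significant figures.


t = sqrt(2*2.6970/9.81) = 0.741517 s
v_y = 9.81 * 0.741517 = 7.27428 m/s
angle = atan(7.27428 / 4.7610) = 56.80 deg


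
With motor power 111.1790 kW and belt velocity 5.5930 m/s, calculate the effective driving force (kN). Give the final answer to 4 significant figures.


Te = P / v = 111.1790 / 5.5930
Te = 19.88 kN


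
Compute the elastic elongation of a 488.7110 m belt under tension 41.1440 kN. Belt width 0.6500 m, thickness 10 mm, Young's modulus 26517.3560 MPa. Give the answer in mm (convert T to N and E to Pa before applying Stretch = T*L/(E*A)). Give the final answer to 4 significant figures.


A = 0.6500 * 0.01 = 0.00650 m^2
Stretch = 41.1440*1000 * 488.7110 / (26517.3560e6 * 0.00650) * 1000
Stretch = 116.7 mm


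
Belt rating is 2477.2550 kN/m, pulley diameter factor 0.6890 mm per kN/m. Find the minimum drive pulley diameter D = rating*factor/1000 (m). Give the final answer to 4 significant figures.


D = 2477.2550 * 0.6890 / 1000
D = 1.707 m


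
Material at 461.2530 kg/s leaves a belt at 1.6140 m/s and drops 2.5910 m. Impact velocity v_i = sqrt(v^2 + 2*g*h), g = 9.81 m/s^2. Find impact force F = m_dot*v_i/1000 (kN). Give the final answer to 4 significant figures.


v_i = sqrt(1.6140^2 + 2*9.81*2.5910) = 7.3103 m/s
F = 461.2530 * 7.3103 / 1000
F = 3.372 kN


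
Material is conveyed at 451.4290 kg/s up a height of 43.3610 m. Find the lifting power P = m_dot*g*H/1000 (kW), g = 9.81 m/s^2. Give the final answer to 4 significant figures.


P = 451.4290 * 9.81 * 43.3610 / 1000
P = 192.0 kW


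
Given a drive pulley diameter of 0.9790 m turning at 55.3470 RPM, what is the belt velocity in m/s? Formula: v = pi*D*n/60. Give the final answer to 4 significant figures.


v = pi * 0.9790 * 55.3470 / 60
v = 2.837 m/s


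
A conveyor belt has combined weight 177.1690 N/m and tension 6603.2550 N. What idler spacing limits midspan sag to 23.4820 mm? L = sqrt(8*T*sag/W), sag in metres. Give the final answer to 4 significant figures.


sag = 23.4820/1000 = 0.023482 m
L = sqrt(8 * 6603.2550 * 0.023482 / 177.1690)
L = 2.646 m


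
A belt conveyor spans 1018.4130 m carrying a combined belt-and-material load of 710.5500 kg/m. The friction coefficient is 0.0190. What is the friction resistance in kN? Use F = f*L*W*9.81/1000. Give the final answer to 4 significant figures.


F = 0.0190 * 1018.4130 * 710.5500 * 9.81 / 1000
F = 134.9 kN


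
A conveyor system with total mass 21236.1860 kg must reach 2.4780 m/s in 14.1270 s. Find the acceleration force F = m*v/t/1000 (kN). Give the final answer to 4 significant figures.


F = 21236.1860 * 2.4780 / 14.1270 / 1000
F = 3.725 kN


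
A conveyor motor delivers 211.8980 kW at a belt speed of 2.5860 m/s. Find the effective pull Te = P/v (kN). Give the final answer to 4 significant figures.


Te = P / v = 211.8980 / 2.5860
Te = 81.94 kN


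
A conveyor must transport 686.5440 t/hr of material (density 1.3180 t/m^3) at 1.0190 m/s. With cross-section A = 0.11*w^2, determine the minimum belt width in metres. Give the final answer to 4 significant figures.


A_req = 686.5440 / (1.0190 * 1.3180 * 3600) = 0.141996 m^2
w = sqrt(0.141996 / 0.11)
w = 1.136 m


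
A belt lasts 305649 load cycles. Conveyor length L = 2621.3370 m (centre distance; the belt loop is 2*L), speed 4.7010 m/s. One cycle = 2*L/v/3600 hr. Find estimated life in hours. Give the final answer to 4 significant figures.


cycle_time = 2 * 2621.3370 / 4.7010 / 3600 = 0.309785 hr
life = 305649 * 0.309785 = 94690 hours


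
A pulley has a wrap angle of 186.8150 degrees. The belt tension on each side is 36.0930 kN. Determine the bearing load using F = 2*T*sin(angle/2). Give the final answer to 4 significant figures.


F = 2 * 36.0930 * sin(186.8150/2 deg)
F = 72.06 kN


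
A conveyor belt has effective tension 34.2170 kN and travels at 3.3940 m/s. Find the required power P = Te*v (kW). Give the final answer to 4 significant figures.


P = Te * v = 34.2170 * 3.3940
P = 116.1 kW


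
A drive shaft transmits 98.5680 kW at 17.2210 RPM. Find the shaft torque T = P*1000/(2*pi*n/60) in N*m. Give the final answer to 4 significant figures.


omega = 2*pi*17.2210/60 = 1.80338 rad/s
T = 98.5680*1000 / 1.80338
T = 54660 N*m


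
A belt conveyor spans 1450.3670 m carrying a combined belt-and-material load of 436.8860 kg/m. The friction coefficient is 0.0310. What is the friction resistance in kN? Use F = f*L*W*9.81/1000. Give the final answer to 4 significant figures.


F = 0.0310 * 1450.3670 * 436.8860 * 9.81 / 1000
F = 192.7 kN


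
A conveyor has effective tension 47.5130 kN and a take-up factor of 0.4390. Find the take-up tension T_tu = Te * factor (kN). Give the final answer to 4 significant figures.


T_tu = 47.5130 * 0.4390
T_tu = 20.86 kN


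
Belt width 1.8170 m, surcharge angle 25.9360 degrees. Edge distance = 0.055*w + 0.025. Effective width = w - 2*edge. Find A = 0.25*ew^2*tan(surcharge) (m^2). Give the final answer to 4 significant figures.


edge = 0.055*1.8170 + 0.025 = 0.124935 m
ew = 1.8170 - 2*0.124935 = 1.56713 m
A = 0.25 * 1.56713^2 * tan(25.9360 deg)
A = 0.2986 m^2


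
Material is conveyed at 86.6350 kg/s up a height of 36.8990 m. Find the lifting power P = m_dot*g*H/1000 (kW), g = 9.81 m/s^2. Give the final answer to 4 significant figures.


P = 86.6350 * 9.81 * 36.8990 / 1000
P = 31.36 kW


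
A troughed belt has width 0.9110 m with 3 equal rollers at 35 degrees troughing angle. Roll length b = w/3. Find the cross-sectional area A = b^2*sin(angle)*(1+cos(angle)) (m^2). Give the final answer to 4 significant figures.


b = 0.9110/3 = 0.303667 m
A = 0.303667^2 * sin(35 deg) * (1 + cos(35 deg))
A = 0.09622 m^2


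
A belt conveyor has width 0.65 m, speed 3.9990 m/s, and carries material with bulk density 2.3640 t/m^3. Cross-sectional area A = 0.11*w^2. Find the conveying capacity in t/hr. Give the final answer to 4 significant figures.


A = 0.11 * 0.65^2 = 0.046475 m^2
C = 0.046475 * 3.9990 * 2.3640 * 3600
C = 1582 t/hr


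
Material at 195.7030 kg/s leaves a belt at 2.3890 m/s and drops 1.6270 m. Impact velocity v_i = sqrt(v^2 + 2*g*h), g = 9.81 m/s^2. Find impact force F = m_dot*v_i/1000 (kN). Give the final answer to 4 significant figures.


v_i = sqrt(2.3890^2 + 2*9.81*1.6270) = 6.13425 m/s
F = 195.7030 * 6.13425 / 1000
F = 1.200 kN


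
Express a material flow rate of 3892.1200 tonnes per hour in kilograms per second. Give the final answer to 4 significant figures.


m_dot = 3892.1200 * 1000 / 3600
m_dot = 1081 kg/s


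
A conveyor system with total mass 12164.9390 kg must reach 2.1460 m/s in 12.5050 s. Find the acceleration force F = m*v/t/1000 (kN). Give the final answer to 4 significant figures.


F = 12164.9390 * 2.1460 / 12.5050 / 1000
F = 2.088 kN


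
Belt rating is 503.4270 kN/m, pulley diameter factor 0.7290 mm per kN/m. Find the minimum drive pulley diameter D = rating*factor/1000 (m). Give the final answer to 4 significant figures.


D = 503.4270 * 0.7290 / 1000
D = 0.3670 m


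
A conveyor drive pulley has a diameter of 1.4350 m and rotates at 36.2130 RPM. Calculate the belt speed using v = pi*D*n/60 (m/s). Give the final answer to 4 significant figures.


v = pi * 1.4350 * 36.2130 / 60
v = 2.721 m/s


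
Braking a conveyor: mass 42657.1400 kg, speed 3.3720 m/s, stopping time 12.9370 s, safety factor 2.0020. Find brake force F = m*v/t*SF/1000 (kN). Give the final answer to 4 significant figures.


F = 42657.1400 * 3.3720 / 12.9370 * 2.0020 / 1000
F = 22.26 kN


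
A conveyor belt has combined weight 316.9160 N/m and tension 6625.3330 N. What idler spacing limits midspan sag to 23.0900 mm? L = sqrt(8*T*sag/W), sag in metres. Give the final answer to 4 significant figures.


sag = 23.0900/1000 = 0.023090 m
L = sqrt(8 * 6625.3330 * 0.023090 / 316.9160)
L = 1.965 m


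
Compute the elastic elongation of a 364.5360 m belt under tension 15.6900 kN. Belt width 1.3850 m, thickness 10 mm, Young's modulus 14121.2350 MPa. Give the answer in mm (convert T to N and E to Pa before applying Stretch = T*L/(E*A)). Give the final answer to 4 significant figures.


A = 1.3850 * 0.01 = 0.01385 m^2
Stretch = 15.6900*1000 * 364.5360 / (14121.2350e6 * 0.01385) * 1000
Stretch = 29.24 mm


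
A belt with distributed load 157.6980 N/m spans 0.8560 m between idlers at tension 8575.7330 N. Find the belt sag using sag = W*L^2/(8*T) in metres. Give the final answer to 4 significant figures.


sag = 157.6980 * 0.8560^2 / (8 * 8575.7330)
sag = 0.001684 m


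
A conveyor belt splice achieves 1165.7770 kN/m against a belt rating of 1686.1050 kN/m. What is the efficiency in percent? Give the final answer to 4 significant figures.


Eff = 1165.7770 / 1686.1050 * 100
Eff = 69.14 %


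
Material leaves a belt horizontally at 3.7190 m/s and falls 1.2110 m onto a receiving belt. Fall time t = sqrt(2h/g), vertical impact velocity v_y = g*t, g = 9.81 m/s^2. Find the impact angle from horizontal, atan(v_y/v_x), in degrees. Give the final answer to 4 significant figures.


t = sqrt(2*1.2110/9.81) = 0.496881 s
v_y = 9.81 * 0.496881 = 4.8744 m/s
angle = atan(4.8744 / 3.7190) = 52.66 deg


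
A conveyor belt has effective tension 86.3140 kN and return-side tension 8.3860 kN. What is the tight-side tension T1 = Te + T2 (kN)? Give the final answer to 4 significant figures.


T1 = Te + T2 = 86.3140 + 8.3860
T1 = 94.70 kN


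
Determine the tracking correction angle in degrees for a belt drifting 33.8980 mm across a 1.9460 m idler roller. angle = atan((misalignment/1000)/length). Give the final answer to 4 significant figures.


misalign_m = 33.8980 / 1000 = 0.033898 m
angle = atan(0.033898 / 1.9460)
angle = 0.9980 deg


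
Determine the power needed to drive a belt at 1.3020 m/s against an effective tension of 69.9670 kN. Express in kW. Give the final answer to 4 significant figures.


P = Te * v = 69.9670 * 1.3020
P = 91.10 kW


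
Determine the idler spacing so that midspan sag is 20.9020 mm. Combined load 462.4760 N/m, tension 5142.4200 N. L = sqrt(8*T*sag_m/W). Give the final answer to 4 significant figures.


sag = 20.9020/1000 = 0.020902 m
L = sqrt(8 * 5142.4200 * 0.020902 / 462.4760)
L = 1.364 m


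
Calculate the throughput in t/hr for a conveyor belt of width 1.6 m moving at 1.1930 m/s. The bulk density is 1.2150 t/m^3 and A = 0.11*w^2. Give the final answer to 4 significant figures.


A = 0.11 * 1.6^2 = 0.2816 m^2
C = 0.2816 * 1.1930 * 1.2150 * 3600
C = 1469 t/hr


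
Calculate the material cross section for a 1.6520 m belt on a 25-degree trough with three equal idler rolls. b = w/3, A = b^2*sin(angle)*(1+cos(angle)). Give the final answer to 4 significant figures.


b = 1.6520/3 = 0.550667 m
A = 0.550667^2 * sin(25 deg) * (1 + cos(25 deg))
A = 0.2443 m^2


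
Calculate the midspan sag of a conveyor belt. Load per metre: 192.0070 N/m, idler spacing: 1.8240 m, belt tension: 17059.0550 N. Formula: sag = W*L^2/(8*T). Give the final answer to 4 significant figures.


sag = 192.0070 * 1.8240^2 / (8 * 17059.0550)
sag = 0.004681 m


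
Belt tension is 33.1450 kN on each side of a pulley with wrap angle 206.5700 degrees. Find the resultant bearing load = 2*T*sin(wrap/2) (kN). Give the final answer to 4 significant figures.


F = 2 * 33.1450 * sin(206.5700/2 deg)
F = 64.52 kN


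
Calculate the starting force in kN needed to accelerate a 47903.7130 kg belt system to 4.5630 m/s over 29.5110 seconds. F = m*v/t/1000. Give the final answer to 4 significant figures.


F = 47903.7130 * 4.5630 / 29.5110 / 1000
F = 7.407 kN


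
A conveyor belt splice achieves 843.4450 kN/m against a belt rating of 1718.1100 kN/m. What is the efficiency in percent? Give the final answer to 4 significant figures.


Eff = 843.4450 / 1718.1100 * 100
Eff = 49.09 %


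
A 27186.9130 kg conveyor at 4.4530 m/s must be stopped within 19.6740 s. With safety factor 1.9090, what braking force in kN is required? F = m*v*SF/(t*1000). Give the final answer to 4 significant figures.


F = 27186.9130 * 4.4530 / 19.6740 * 1.9090 / 1000
F = 11.75 kN


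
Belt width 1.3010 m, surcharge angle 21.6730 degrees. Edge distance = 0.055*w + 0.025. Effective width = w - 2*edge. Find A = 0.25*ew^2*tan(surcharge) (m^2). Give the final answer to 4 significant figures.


edge = 0.055*1.3010 + 0.025 = 0.096555 m
ew = 1.3010 - 2*0.096555 = 1.10789 m
A = 0.25 * 1.10789^2 * tan(21.6730 deg)
A = 0.1219 m^2


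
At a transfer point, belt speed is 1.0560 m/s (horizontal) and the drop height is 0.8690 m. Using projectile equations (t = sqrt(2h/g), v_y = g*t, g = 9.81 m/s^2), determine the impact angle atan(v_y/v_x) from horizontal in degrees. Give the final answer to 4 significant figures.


t = sqrt(2*0.8690/9.81) = 0.420911 s
v_y = 9.81 * 0.420911 = 4.12914 m/s
angle = atan(4.12914 / 1.0560) = 75.65 deg


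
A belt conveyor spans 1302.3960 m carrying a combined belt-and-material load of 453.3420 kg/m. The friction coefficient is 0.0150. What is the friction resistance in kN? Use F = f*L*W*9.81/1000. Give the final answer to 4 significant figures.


F = 0.0150 * 1302.3960 * 453.3420 * 9.81 / 1000
F = 86.88 kN


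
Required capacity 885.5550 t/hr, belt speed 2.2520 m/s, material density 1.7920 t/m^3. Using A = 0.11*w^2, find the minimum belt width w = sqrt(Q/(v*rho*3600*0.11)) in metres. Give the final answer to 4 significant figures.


A_req = 885.5550 / (2.2520 * 1.7920 * 3600) = 0.0609546 m^2
w = sqrt(0.0609546 / 0.11)
w = 0.7444 m


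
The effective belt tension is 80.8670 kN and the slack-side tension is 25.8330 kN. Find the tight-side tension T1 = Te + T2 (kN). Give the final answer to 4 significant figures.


T1 = Te + T2 = 80.8670 + 25.8330
T1 = 106.7 kN


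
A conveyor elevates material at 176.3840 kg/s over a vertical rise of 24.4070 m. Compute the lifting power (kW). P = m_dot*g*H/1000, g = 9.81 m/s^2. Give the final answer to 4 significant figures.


P = 176.3840 * 9.81 * 24.4070 / 1000
P = 42.23 kW


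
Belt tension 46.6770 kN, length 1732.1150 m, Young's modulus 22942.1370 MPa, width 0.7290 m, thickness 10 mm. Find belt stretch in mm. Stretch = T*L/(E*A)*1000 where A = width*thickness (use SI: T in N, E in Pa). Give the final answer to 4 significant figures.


A = 0.7290 * 0.01 = 0.00729 m^2
Stretch = 46.6770*1000 * 1732.1150 / (22942.1370e6 * 0.00729) * 1000
Stretch = 483.4 mm


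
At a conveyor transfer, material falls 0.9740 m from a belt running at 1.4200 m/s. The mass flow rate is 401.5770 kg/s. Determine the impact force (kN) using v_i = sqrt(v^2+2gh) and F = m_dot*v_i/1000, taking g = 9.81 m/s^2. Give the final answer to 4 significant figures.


v_i = sqrt(1.4200^2 + 2*9.81*0.9740) = 4.59633 m/s
F = 401.5770 * 4.59633 / 1000
F = 1.846 kN


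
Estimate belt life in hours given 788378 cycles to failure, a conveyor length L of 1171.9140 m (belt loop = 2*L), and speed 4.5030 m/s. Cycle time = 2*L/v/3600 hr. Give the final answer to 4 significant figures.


cycle_time = 2 * 1171.9140 / 4.5030 / 3600 = 0.144584 hr
life = 788378 * 0.144584 = 114000 hours


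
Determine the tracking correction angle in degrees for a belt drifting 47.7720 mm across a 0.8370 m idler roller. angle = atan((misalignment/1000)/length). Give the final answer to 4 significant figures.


misalign_m = 47.7720 / 1000 = 0.047772 m
angle = atan(0.047772 / 0.8370)
angle = 3.267 deg


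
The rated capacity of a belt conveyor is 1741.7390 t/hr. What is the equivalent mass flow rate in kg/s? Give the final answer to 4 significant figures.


m_dot = 1741.7390 * 1000 / 3600
m_dot = 483.8 kg/s


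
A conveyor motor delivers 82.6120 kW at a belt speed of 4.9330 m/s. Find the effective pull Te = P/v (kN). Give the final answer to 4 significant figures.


Te = P / v = 82.6120 / 4.9330
Te = 16.75 kN


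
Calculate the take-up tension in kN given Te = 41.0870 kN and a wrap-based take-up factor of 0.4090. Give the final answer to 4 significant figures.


T_tu = 41.0870 * 0.4090
T_tu = 16.80 kN


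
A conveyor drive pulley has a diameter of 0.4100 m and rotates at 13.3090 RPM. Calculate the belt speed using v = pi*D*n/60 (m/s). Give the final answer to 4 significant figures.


v = pi * 0.4100 * 13.3090 / 60
v = 0.2857 m/s


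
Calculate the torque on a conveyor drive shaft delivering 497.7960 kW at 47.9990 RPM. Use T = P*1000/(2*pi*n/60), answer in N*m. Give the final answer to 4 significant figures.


omega = 2*pi*47.9990/60 = 5.02644 rad/s
T = 497.7960*1000 / 5.02644
T = 99040 N*m


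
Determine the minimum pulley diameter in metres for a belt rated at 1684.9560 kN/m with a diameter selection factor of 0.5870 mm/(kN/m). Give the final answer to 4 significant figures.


D = 1684.9560 * 0.5870 / 1000
D = 0.9891 m


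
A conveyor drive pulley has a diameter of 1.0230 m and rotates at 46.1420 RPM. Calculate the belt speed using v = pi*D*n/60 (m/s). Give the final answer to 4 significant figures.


v = pi * 1.0230 * 46.1420 / 60
v = 2.472 m/s


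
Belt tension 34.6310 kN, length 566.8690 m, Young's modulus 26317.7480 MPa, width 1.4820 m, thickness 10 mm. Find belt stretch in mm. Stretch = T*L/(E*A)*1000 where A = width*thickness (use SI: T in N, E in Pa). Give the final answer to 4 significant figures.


A = 1.4820 * 0.01 = 0.01482 m^2
Stretch = 34.6310*1000 * 566.8690 / (26317.7480e6 * 0.01482) * 1000
Stretch = 50.33 mm


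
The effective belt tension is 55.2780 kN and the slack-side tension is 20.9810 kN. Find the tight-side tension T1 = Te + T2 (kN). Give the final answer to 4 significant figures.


T1 = Te + T2 = 55.2780 + 20.9810
T1 = 76.26 kN


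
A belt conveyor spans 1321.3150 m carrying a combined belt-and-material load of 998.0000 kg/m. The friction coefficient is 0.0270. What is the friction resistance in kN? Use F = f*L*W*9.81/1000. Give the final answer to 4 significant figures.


F = 0.0270 * 1321.3150 * 998.0000 * 9.81 / 1000
F = 349.3 kN


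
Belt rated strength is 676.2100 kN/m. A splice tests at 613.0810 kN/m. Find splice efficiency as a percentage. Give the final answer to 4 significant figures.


Eff = 613.0810 / 676.2100 * 100
Eff = 90.66 %


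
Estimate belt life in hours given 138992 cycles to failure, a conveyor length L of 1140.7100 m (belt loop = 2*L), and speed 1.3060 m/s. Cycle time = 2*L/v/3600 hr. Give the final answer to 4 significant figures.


cycle_time = 2 * 1140.7100 / 1.3060 / 3600 = 0.485243 hr
life = 138992 * 0.485243 = 67440 hours


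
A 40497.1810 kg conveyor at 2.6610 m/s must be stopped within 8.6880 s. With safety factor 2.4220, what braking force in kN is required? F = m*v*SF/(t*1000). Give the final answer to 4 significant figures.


F = 40497.1810 * 2.6610 / 8.6880 * 2.4220 / 1000
F = 30.04 kN


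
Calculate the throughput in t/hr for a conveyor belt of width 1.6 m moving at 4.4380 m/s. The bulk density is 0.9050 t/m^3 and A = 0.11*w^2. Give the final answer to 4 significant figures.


A = 0.11 * 1.6^2 = 0.2816 m^2
C = 0.2816 * 4.4380 * 0.9050 * 3600
C = 4072 t/hr


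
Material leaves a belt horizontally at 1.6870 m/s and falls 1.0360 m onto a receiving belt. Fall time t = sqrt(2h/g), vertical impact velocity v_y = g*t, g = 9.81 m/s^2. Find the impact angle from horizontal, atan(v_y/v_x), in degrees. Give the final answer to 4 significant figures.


t = sqrt(2*1.0360/9.81) = 0.459579 s
v_y = 9.81 * 0.459579 = 4.50847 m/s
angle = atan(4.50847 / 1.6870) = 69.48 deg


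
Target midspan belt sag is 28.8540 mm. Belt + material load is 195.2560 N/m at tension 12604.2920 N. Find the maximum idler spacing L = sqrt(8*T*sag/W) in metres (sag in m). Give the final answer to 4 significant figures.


sag = 28.8540/1000 = 0.028854 m
L = sqrt(8 * 12604.2920 * 0.028854 / 195.2560)
L = 3.860 m


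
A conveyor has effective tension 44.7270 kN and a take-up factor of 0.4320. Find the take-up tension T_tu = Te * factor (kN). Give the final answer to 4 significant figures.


T_tu = 44.7270 * 0.4320
T_tu = 19.32 kN


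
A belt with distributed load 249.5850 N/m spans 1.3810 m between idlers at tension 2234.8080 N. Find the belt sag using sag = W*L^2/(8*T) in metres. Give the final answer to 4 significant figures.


sag = 249.5850 * 1.3810^2 / (8 * 2234.8080)
sag = 0.02662 m


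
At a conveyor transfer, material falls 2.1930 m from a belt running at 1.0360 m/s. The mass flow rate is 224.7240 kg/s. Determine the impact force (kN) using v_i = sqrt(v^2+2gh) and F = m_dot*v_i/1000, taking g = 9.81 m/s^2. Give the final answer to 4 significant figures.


v_i = sqrt(1.0360^2 + 2*9.81*2.1930) = 6.64078 m/s
F = 224.7240 * 6.64078 / 1000
F = 1.492 kN


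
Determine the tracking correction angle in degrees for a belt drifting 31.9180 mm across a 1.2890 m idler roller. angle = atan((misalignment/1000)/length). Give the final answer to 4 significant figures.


misalign_m = 31.9180 / 1000 = 0.031918 m
angle = atan(0.031918 / 1.2890)
angle = 1.418 deg


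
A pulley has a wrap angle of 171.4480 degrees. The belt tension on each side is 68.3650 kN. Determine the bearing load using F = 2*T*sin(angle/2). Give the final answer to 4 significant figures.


F = 2 * 68.3650 * sin(171.4480/2 deg)
F = 136.3 kN


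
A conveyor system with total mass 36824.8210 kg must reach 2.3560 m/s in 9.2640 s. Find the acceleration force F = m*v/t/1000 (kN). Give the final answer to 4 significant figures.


F = 36824.8210 * 2.3560 / 9.2640 / 1000
F = 9.365 kN


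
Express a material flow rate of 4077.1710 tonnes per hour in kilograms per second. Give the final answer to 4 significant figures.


m_dot = 4077.1710 * 1000 / 3600
m_dot = 1133 kg/s


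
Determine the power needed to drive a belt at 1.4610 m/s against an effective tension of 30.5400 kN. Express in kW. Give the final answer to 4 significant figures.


P = Te * v = 30.5400 * 1.4610
P = 44.62 kW


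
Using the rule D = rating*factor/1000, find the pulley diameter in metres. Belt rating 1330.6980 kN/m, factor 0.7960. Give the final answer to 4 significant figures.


D = 1330.6980 * 0.7960 / 1000
D = 1.059 m


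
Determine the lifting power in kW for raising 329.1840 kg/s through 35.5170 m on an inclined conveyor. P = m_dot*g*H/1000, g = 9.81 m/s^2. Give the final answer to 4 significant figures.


P = 329.1840 * 9.81 * 35.5170 / 1000
P = 114.7 kW
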